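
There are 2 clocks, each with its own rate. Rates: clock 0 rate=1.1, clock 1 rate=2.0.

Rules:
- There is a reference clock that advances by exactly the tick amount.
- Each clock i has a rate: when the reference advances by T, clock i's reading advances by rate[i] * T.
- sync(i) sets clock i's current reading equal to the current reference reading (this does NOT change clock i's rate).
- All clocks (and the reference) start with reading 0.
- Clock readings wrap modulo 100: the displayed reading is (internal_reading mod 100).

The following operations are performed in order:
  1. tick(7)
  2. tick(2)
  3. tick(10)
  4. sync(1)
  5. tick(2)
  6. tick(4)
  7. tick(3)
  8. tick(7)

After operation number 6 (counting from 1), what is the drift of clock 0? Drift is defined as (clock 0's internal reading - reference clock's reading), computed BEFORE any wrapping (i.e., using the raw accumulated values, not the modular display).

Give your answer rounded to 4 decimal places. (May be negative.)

Answer: 2.5000

Derivation:
After op 1 tick(7): ref=7.0000 raw=[7.7000 14.0000]
After op 2 tick(2): ref=9.0000 raw=[9.9000 18.0000]
After op 3 tick(10): ref=19.0000 raw=[20.9000 38.0000]
After op 4 sync(1): ref=19.0000 raw=[20.9000 19.0000]
After op 5 tick(2): ref=21.0000 raw=[23.1000 23.0000]
After op 6 tick(4): ref=25.0000 raw=[27.5000 31.0000]
Drift of clock 0 after op 6: 27.5000 - 25.0000 = 2.5000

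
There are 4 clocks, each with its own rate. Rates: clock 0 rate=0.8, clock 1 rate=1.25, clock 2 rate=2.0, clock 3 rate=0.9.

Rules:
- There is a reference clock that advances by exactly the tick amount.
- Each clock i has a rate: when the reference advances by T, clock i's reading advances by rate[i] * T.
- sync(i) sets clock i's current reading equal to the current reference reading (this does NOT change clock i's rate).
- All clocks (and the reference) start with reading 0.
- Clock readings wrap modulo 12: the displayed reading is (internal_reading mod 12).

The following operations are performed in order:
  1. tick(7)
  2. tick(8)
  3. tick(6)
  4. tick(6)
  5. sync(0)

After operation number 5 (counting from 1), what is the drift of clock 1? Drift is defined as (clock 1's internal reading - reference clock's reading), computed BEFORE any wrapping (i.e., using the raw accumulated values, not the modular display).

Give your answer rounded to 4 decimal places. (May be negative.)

After op 1 tick(7): ref=7.0000 raw=[5.6000 8.7500 14.0000 6.3000]
After op 2 tick(8): ref=15.0000 raw=[12.0000 18.7500 30.0000 13.5000]
After op 3 tick(6): ref=21.0000 raw=[16.8000 26.2500 42.0000 18.9000]
After op 4 tick(6): ref=27.0000 raw=[21.6000 33.7500 54.0000 24.3000]
After op 5 sync(0): ref=27.0000 raw=[27.0000 33.7500 54.0000 24.3000]
Drift of clock 1 after op 5: 33.7500 - 27.0000 = 6.7500

Answer: 6.7500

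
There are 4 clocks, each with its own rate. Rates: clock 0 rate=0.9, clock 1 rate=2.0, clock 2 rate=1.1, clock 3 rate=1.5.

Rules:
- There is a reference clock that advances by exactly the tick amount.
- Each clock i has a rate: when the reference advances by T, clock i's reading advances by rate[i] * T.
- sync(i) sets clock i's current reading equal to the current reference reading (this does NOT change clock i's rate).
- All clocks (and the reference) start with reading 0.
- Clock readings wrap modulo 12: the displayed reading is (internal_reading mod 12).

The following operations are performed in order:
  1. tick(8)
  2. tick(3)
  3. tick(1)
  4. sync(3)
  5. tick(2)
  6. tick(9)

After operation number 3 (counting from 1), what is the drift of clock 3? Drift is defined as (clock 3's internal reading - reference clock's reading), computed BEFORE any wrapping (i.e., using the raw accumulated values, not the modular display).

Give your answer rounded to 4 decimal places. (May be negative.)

Answer: 6.0000

Derivation:
After op 1 tick(8): ref=8.0000 raw=[7.2000 16.0000 8.8000 12.0000]
After op 2 tick(3): ref=11.0000 raw=[9.9000 22.0000 12.1000 16.5000]
After op 3 tick(1): ref=12.0000 raw=[10.8000 24.0000 13.2000 18.0000]
Drift of clock 3 after op 3: 18.0000 - 12.0000 = 6.0000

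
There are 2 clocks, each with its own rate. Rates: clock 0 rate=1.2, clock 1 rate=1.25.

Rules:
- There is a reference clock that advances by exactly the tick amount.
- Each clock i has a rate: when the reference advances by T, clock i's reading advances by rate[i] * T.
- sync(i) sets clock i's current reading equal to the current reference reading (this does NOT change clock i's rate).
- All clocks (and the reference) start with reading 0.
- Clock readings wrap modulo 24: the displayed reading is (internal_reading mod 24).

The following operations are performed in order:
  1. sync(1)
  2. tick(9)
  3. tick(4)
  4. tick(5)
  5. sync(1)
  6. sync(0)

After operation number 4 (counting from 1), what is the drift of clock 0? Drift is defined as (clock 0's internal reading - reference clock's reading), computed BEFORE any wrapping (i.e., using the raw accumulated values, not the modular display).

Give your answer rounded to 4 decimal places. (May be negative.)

After op 1 sync(1): ref=0.0000 raw=[0.0000 0.0000]
After op 2 tick(9): ref=9.0000 raw=[10.8000 11.2500]
After op 3 tick(4): ref=13.0000 raw=[15.6000 16.2500]
After op 4 tick(5): ref=18.0000 raw=[21.6000 22.5000]
Drift of clock 0 after op 4: 21.6000 - 18.0000 = 3.6000

Answer: 3.6000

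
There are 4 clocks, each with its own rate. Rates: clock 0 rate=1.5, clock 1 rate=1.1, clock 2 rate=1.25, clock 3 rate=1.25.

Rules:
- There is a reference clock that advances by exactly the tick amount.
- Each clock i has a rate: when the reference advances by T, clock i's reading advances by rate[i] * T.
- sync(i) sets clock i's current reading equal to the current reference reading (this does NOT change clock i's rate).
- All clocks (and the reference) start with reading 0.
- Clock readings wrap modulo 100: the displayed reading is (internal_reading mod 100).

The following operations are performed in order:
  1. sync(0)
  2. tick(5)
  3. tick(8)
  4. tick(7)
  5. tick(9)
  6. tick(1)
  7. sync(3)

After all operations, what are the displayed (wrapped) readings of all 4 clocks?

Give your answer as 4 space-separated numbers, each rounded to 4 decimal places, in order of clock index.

Answer: 45.0000 33.0000 37.5000 30.0000

Derivation:
After op 1 sync(0): ref=0.0000 raw=[0.0000 0.0000 0.0000 0.0000]
After op 2 tick(5): ref=5.0000 raw=[7.5000 5.5000 6.2500 6.2500]
After op 3 tick(8): ref=13.0000 raw=[19.5000 14.3000 16.2500 16.2500]
After op 4 tick(7): ref=20.0000 raw=[30.0000 22.0000 25.0000 25.0000]
After op 5 tick(9): ref=29.0000 raw=[43.5000 31.9000 36.2500 36.2500]
After op 6 tick(1): ref=30.0000 raw=[45.0000 33.0000 37.5000 37.5000]
After op 7 sync(3): ref=30.0000 raw=[45.0000 33.0000 37.5000 30.0000]
Wrap final raw readings (mod 100): 45.0000 mod 100 = 45.0000; 33.0000 mod 100 = 33.0000; 37.5000 mod 100 = 37.5000; 30.0000 mod 100 = 30.0000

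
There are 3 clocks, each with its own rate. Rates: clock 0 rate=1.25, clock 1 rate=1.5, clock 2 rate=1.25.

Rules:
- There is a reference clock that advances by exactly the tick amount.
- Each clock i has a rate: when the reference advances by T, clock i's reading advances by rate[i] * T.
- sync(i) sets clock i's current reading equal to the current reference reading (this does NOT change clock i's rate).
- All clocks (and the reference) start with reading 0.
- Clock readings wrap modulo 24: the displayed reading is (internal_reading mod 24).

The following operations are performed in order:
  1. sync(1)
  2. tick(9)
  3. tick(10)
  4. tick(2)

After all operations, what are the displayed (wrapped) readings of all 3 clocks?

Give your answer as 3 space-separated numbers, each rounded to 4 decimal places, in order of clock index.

Answer: 2.2500 7.5000 2.2500

Derivation:
After op 1 sync(1): ref=0.0000 raw=[0.0000 0.0000 0.0000]
After op 2 tick(9): ref=9.0000 raw=[11.2500 13.5000 11.2500]
After op 3 tick(10): ref=19.0000 raw=[23.7500 28.5000 23.7500]
After op 4 tick(2): ref=21.0000 raw=[26.2500 31.5000 26.2500]
Wrap final raw readings (mod 24): 26.2500 mod 24 = 2.2500; 31.5000 mod 24 = 7.5000; 26.2500 mod 24 = 2.2500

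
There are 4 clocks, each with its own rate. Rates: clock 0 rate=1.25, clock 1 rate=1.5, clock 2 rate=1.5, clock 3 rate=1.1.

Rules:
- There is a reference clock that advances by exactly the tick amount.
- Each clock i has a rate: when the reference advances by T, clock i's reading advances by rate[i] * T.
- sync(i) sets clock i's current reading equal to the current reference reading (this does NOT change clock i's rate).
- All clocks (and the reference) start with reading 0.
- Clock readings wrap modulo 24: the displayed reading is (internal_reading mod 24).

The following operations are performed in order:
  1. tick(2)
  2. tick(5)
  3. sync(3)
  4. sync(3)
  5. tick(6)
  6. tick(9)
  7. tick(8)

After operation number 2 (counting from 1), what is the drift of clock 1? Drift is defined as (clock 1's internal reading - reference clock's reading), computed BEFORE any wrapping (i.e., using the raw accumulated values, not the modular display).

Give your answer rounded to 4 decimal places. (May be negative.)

Answer: 3.5000

Derivation:
After op 1 tick(2): ref=2.0000 raw=[2.5000 3.0000 3.0000 2.2000]
After op 2 tick(5): ref=7.0000 raw=[8.7500 10.5000 10.5000 7.7000]
Drift of clock 1 after op 2: 10.5000 - 7.0000 = 3.5000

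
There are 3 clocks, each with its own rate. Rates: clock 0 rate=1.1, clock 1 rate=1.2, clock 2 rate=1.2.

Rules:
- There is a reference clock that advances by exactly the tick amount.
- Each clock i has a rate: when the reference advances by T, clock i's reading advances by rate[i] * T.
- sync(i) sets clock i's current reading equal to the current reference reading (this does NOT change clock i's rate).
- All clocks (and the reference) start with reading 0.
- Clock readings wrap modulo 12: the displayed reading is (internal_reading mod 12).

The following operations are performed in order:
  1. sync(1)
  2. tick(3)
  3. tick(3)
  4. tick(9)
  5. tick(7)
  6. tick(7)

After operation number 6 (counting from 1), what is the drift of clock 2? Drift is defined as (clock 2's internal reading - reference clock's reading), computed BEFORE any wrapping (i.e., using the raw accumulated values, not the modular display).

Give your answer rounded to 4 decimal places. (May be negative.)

Answer: 5.8000

Derivation:
After op 1 sync(1): ref=0.0000 raw=[0.0000 0.0000 0.0000]
After op 2 tick(3): ref=3.0000 raw=[3.3000 3.6000 3.6000]
After op 3 tick(3): ref=6.0000 raw=[6.6000 7.2000 7.2000]
After op 4 tick(9): ref=15.0000 raw=[16.5000 18.0000 18.0000]
After op 5 tick(7): ref=22.0000 raw=[24.2000 26.4000 26.4000]
After op 6 tick(7): ref=29.0000 raw=[31.9000 34.8000 34.8000]
Drift of clock 2 after op 6: 34.8000 - 29.0000 = 5.8000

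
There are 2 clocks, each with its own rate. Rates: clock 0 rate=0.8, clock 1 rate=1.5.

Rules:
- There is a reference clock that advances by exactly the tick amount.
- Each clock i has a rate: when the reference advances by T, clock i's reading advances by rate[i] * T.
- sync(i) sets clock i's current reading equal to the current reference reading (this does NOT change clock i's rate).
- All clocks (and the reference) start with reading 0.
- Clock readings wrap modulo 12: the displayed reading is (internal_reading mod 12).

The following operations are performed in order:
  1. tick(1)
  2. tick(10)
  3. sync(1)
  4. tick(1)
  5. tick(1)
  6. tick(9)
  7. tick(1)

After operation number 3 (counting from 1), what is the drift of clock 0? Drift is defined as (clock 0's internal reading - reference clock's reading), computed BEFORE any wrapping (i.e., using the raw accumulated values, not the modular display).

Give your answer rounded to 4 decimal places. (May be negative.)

Answer: -2.2000

Derivation:
After op 1 tick(1): ref=1.0000 raw=[0.8000 1.5000]
After op 2 tick(10): ref=11.0000 raw=[8.8000 16.5000]
After op 3 sync(1): ref=11.0000 raw=[8.8000 11.0000]
Drift of clock 0 after op 3: 8.8000 - 11.0000 = -2.2000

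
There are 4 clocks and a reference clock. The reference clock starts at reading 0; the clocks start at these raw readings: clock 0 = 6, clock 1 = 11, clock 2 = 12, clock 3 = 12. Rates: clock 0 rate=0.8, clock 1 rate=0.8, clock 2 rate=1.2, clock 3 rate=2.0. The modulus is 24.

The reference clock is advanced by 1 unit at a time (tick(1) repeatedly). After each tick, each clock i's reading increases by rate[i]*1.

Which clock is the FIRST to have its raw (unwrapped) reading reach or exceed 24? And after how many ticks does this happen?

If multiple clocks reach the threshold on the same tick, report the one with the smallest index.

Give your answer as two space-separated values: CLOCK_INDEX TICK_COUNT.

Answer: 3 6

Derivation:
clock 0: start=6, rate=0.8, needs 24-6 = 18; ticks = ceil(18/0.8) = ceil(22.5000) = 23; reading at tick 23 = 6 + 0.8*23 = 24.4000
clock 1: start=11, rate=0.8, needs 24-11 = 13; ticks = ceil(13/0.8) = ceil(16.2500) = 17; reading at tick 17 = 11 + 0.8*17 = 24.6000
clock 2: start=12, rate=1.2, needs 24-12 = 12; ticks = ceil(12/1.2) = ceil(10.0000) = 10; reading at tick 10 = 12 + 1.2*10 = 24.0000
clock 3: start=12, rate=2.0, needs 24-12 = 12; ticks = ceil(12/2.0) = ceil(6.0000) = 6; reading at tick 6 = 12 + 2.0*6 = 24.0000
Minimum tick count = 6; winners = [3]; smallest index = 3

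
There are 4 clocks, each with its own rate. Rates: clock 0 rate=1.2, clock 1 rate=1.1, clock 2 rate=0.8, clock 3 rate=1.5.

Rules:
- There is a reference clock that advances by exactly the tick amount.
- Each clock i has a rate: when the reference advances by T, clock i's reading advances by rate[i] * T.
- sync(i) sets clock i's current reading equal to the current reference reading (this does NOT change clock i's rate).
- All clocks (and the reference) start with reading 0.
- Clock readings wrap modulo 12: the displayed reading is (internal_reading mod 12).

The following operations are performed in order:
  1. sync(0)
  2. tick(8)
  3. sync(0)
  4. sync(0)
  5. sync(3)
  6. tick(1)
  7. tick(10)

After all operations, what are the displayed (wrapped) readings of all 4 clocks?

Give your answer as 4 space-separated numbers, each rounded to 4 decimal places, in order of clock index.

After op 1 sync(0): ref=0.0000 raw=[0.0000 0.0000 0.0000 0.0000]
After op 2 tick(8): ref=8.0000 raw=[9.6000 8.8000 6.4000 12.0000]
After op 3 sync(0): ref=8.0000 raw=[8.0000 8.8000 6.4000 12.0000]
After op 4 sync(0): ref=8.0000 raw=[8.0000 8.8000 6.4000 12.0000]
After op 5 sync(3): ref=8.0000 raw=[8.0000 8.8000 6.4000 8.0000]
After op 6 tick(1): ref=9.0000 raw=[9.2000 9.9000 7.2000 9.5000]
After op 7 tick(10): ref=19.0000 raw=[21.2000 20.9000 15.2000 24.5000]
Wrap final raw readings (mod 12): 21.2000 mod 12 = 9.2000; 20.9000 mod 12 = 8.9000; 15.2000 mod 12 = 3.2000; 24.5000 mod 12 = 0.5000

Answer: 9.2000 8.9000 3.2000 0.5000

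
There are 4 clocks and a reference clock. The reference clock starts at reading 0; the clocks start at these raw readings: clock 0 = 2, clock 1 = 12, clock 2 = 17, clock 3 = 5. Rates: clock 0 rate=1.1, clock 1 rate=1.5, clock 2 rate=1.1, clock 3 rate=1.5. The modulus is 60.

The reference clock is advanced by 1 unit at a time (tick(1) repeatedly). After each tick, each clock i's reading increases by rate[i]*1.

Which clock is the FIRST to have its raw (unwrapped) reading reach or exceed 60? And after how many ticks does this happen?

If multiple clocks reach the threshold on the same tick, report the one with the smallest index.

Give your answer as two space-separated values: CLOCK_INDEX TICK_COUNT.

Answer: 1 32

Derivation:
clock 0: start=2, rate=1.1, needs 60-2 = 58; ticks = ceil(58/1.1) = ceil(52.7273) = 53; reading at tick 53 = 2 + 1.1*53 = 60.3000
clock 1: start=12, rate=1.5, needs 60-12 = 48; ticks = ceil(48/1.5) = ceil(32.0000) = 32; reading at tick 32 = 12 + 1.5*32 = 60.0000
clock 2: start=17, rate=1.1, needs 60-17 = 43; ticks = ceil(43/1.1) = ceil(39.0909) = 40; reading at tick 40 = 17 + 1.1*40 = 61.0000
clock 3: start=5, rate=1.5, needs 60-5 = 55; ticks = ceil(55/1.5) = ceil(36.6667) = 37; reading at tick 37 = 5 + 1.5*37 = 60.5000
Minimum tick count = 32; winners = [1]; smallest index = 1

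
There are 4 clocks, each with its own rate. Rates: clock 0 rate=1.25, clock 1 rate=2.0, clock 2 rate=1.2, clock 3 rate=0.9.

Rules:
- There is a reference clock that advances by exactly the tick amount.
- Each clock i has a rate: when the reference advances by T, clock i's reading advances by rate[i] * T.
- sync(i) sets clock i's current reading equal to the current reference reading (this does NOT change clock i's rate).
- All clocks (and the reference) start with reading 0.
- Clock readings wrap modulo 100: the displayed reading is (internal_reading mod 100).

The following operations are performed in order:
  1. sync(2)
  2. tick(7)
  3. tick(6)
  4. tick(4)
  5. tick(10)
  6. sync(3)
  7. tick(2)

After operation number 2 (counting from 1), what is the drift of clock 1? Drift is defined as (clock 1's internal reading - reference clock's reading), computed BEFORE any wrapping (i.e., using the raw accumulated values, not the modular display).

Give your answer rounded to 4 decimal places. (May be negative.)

After op 1 sync(2): ref=0.0000 raw=[0.0000 0.0000 0.0000 0.0000]
After op 2 tick(7): ref=7.0000 raw=[8.7500 14.0000 8.4000 6.3000]
Drift of clock 1 after op 2: 14.0000 - 7.0000 = 7.0000

Answer: 7.0000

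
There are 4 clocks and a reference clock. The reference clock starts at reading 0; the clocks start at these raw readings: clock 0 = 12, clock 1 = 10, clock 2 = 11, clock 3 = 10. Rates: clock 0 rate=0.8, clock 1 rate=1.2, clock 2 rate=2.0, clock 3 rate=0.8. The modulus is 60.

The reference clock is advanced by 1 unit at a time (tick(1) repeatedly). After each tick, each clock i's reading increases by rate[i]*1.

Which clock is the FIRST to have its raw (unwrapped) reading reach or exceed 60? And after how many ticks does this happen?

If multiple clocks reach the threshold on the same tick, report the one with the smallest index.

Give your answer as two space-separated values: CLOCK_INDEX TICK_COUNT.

clock 0: start=12, rate=0.8, needs 60-12 = 48; ticks = ceil(48/0.8) = ceil(60.0000) = 60; reading at tick 60 = 12 + 0.8*60 = 60.0000
clock 1: start=10, rate=1.2, needs 60-10 = 50; ticks = ceil(50/1.2) = ceil(41.6667) = 42; reading at tick 42 = 10 + 1.2*42 = 60.4000
clock 2: start=11, rate=2.0, needs 60-11 = 49; ticks = ceil(49/2.0) = ceil(24.5000) = 25; reading at tick 25 = 11 + 2.0*25 = 61.0000
clock 3: start=10, rate=0.8, needs 60-10 = 50; ticks = ceil(50/0.8) = ceil(62.5000) = 63; reading at tick 63 = 10 + 0.8*63 = 60.4000
Minimum tick count = 25; winners = [2]; smallest index = 2

Answer: 2 25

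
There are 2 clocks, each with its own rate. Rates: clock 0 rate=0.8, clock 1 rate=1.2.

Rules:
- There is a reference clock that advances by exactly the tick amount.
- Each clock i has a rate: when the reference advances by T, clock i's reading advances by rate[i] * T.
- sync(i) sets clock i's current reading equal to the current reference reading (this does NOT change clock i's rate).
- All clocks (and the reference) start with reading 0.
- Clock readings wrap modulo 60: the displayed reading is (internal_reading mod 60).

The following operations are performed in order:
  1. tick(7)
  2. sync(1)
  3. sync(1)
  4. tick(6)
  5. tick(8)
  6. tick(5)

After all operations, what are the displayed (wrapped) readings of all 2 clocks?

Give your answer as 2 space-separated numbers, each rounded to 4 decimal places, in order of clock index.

Answer: 20.8000 29.8000

Derivation:
After op 1 tick(7): ref=7.0000 raw=[5.6000 8.4000]
After op 2 sync(1): ref=7.0000 raw=[5.6000 7.0000]
After op 3 sync(1): ref=7.0000 raw=[5.6000 7.0000]
After op 4 tick(6): ref=13.0000 raw=[10.4000 14.2000]
After op 5 tick(8): ref=21.0000 raw=[16.8000 23.8000]
After op 6 tick(5): ref=26.0000 raw=[20.8000 29.8000]
Wrap final raw readings (mod 60): 20.8000 mod 60 = 20.8000; 29.8000 mod 60 = 29.8000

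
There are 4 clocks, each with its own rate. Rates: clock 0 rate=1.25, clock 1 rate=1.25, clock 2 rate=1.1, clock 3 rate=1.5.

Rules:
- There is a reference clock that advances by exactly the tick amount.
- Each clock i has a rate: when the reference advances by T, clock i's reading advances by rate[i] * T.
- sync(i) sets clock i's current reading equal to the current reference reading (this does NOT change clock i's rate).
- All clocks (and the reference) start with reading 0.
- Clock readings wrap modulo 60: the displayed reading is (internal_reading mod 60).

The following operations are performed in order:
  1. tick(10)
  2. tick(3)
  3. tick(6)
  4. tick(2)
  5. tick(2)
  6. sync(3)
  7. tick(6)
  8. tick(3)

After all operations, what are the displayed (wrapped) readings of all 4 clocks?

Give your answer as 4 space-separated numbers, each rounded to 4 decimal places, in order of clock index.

Answer: 40.0000 40.0000 35.2000 36.5000

Derivation:
After op 1 tick(10): ref=10.0000 raw=[12.5000 12.5000 11.0000 15.0000]
After op 2 tick(3): ref=13.0000 raw=[16.2500 16.2500 14.3000 19.5000]
After op 3 tick(6): ref=19.0000 raw=[23.7500 23.7500 20.9000 28.5000]
After op 4 tick(2): ref=21.0000 raw=[26.2500 26.2500 23.1000 31.5000]
After op 5 tick(2): ref=23.0000 raw=[28.7500 28.7500 25.3000 34.5000]
After op 6 sync(3): ref=23.0000 raw=[28.7500 28.7500 25.3000 23.0000]
After op 7 tick(6): ref=29.0000 raw=[36.2500 36.2500 31.9000 32.0000]
After op 8 tick(3): ref=32.0000 raw=[40.0000 40.0000 35.2000 36.5000]
Wrap final raw readings (mod 60): 40.0000 mod 60 = 40.0000; 40.0000 mod 60 = 40.0000; 35.2000 mod 60 = 35.2000; 36.5000 mod 60 = 36.5000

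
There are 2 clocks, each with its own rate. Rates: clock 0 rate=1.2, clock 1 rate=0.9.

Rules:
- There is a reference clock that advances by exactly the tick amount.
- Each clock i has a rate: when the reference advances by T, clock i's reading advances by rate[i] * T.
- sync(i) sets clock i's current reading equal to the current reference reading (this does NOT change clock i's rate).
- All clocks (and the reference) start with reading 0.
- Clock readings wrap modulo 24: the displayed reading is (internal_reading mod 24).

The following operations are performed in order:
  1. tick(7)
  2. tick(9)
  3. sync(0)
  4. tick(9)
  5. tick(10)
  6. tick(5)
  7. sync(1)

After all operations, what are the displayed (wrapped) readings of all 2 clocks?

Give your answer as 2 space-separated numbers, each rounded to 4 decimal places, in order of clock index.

After op 1 tick(7): ref=7.0000 raw=[8.4000 6.3000]
After op 2 tick(9): ref=16.0000 raw=[19.2000 14.4000]
After op 3 sync(0): ref=16.0000 raw=[16.0000 14.4000]
After op 4 tick(9): ref=25.0000 raw=[26.8000 22.5000]
After op 5 tick(10): ref=35.0000 raw=[38.8000 31.5000]
After op 6 tick(5): ref=40.0000 raw=[44.8000 36.0000]
After op 7 sync(1): ref=40.0000 raw=[44.8000 40.0000]
Wrap final raw readings (mod 24): 44.8000 mod 24 = 20.8000; 40.0000 mod 24 = 16.0000

Answer: 20.8000 16.0000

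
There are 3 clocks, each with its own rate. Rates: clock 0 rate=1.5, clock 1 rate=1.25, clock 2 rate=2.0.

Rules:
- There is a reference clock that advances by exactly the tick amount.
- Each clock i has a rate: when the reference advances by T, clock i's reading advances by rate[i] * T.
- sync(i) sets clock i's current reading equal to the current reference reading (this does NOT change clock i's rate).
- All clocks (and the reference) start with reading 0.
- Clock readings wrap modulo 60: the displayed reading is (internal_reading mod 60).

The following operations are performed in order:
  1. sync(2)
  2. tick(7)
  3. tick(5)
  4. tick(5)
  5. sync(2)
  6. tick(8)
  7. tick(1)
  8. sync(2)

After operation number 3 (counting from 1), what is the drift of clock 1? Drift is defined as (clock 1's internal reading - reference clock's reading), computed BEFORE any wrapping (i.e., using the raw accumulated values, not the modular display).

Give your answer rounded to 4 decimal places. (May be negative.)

Answer: 3.0000

Derivation:
After op 1 sync(2): ref=0.0000 raw=[0.0000 0.0000 0.0000]
After op 2 tick(7): ref=7.0000 raw=[10.5000 8.7500 14.0000]
After op 3 tick(5): ref=12.0000 raw=[18.0000 15.0000 24.0000]
Drift of clock 1 after op 3: 15.0000 - 12.0000 = 3.0000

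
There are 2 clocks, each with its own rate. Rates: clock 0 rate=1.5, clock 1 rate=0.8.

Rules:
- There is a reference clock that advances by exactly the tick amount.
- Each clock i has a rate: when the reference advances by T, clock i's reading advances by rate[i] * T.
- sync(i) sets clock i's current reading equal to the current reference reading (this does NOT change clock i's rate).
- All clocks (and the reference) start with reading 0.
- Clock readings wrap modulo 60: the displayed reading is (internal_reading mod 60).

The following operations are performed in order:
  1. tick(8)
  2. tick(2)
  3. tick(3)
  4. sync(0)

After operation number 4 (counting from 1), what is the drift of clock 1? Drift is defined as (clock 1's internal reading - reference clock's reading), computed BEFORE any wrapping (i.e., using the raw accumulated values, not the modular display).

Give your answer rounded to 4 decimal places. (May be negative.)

Answer: -2.6000

Derivation:
After op 1 tick(8): ref=8.0000 raw=[12.0000 6.4000]
After op 2 tick(2): ref=10.0000 raw=[15.0000 8.0000]
After op 3 tick(3): ref=13.0000 raw=[19.5000 10.4000]
After op 4 sync(0): ref=13.0000 raw=[13.0000 10.4000]
Drift of clock 1 after op 4: 10.4000 - 13.0000 = -2.6000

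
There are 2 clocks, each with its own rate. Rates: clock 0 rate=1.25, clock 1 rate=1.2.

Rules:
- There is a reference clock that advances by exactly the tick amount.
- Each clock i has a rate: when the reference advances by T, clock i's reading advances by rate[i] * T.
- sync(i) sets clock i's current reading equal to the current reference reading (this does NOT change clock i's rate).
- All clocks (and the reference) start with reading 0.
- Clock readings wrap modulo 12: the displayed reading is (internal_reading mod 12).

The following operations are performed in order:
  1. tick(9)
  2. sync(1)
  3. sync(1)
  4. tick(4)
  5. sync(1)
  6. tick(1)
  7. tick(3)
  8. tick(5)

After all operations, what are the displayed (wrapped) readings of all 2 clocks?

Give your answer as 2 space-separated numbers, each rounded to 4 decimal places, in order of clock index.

After op 1 tick(9): ref=9.0000 raw=[11.2500 10.8000]
After op 2 sync(1): ref=9.0000 raw=[11.2500 9.0000]
After op 3 sync(1): ref=9.0000 raw=[11.2500 9.0000]
After op 4 tick(4): ref=13.0000 raw=[16.2500 13.8000]
After op 5 sync(1): ref=13.0000 raw=[16.2500 13.0000]
After op 6 tick(1): ref=14.0000 raw=[17.5000 14.2000]
After op 7 tick(3): ref=17.0000 raw=[21.2500 17.8000]
After op 8 tick(5): ref=22.0000 raw=[27.5000 23.8000]
Wrap final raw readings (mod 12): 27.5000 mod 12 = 3.5000; 23.8000 mod 12 = 11.8000

Answer: 3.5000 11.8000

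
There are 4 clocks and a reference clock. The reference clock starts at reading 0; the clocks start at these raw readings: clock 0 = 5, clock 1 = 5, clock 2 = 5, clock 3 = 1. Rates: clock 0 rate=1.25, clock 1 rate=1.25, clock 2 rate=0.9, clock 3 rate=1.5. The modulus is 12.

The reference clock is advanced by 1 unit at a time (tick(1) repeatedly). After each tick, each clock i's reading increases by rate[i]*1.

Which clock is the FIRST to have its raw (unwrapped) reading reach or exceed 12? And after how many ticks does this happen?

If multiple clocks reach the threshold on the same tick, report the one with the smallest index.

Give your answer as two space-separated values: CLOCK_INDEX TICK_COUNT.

Answer: 0 6

Derivation:
clock 0: start=5, rate=1.25, needs 12-5 = 7; ticks = ceil(7/1.25) = ceil(5.6000) = 6; reading at tick 6 = 5 + 1.25*6 = 12.5000
clock 1: start=5, rate=1.25, needs 12-5 = 7; ticks = ceil(7/1.25) = ceil(5.6000) = 6; reading at tick 6 = 5 + 1.25*6 = 12.5000
clock 2: start=5, rate=0.9, needs 12-5 = 7; ticks = ceil(7/0.9) = ceil(7.7778) = 8; reading at tick 8 = 5 + 0.9*8 = 12.2000
clock 3: start=1, rate=1.5, needs 12-1 = 11; ticks = ceil(11/1.5) = ceil(7.3333) = 8; reading at tick 8 = 1 + 1.5*8 = 13.0000
Minimum tick count = 6; winners = [0, 1]; smallest index = 0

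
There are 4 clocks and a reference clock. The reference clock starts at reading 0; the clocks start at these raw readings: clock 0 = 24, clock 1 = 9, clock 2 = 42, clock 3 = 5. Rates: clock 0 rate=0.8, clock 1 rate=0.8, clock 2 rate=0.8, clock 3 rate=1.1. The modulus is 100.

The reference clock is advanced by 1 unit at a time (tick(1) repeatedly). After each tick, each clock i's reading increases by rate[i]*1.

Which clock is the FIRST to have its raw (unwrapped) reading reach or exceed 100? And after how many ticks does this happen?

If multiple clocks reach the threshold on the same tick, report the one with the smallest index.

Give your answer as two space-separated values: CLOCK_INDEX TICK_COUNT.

Answer: 2 73

Derivation:
clock 0: start=24, rate=0.8, needs 100-24 = 76; ticks = ceil(76/0.8) = ceil(95.0000) = 95; reading at tick 95 = 24 + 0.8*95 = 100.0000
clock 1: start=9, rate=0.8, needs 100-9 = 91; ticks = ceil(91/0.8) = ceil(113.7500) = 114; reading at tick 114 = 9 + 0.8*114 = 100.2000
clock 2: start=42, rate=0.8, needs 100-42 = 58; ticks = ceil(58/0.8) = ceil(72.5000) = 73; reading at tick 73 = 42 + 0.8*73 = 100.4000
clock 3: start=5, rate=1.1, needs 100-5 = 95; ticks = ceil(95/1.1) = ceil(86.3636) = 87; reading at tick 87 = 5 + 1.1*87 = 100.7000
Minimum tick count = 73; winners = [2]; smallest index = 2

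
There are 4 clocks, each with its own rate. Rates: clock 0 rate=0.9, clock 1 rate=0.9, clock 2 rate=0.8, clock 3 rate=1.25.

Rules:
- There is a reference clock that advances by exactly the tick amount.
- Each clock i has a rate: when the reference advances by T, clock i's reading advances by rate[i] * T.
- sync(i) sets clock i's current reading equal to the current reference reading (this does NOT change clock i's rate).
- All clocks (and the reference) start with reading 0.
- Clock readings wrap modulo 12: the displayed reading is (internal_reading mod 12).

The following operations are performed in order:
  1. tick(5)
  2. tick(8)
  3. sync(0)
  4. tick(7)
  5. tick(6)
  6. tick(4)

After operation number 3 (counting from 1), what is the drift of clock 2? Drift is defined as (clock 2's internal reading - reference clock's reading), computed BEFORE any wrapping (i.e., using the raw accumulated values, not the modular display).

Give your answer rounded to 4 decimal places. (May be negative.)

Answer: -2.6000

Derivation:
After op 1 tick(5): ref=5.0000 raw=[4.5000 4.5000 4.0000 6.2500]
After op 2 tick(8): ref=13.0000 raw=[11.7000 11.7000 10.4000 16.2500]
After op 3 sync(0): ref=13.0000 raw=[13.0000 11.7000 10.4000 16.2500]
Drift of clock 2 after op 3: 10.4000 - 13.0000 = -2.6000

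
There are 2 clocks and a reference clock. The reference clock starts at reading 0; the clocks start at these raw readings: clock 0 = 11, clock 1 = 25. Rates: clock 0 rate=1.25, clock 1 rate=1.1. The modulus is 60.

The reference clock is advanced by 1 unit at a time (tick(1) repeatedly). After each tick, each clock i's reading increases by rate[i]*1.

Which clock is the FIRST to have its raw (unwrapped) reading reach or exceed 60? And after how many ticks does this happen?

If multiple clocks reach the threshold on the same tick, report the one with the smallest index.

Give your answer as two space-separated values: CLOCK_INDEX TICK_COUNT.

Answer: 1 32

Derivation:
clock 0: start=11, rate=1.25, needs 60-11 = 49; ticks = ceil(49/1.25) = ceil(39.2000) = 40; reading at tick 40 = 11 + 1.25*40 = 61.0000
clock 1: start=25, rate=1.1, needs 60-25 = 35; ticks = ceil(35/1.1) = ceil(31.8182) = 32; reading at tick 32 = 25 + 1.1*32 = 60.2000
Minimum tick count = 32; winners = [1]; smallest index = 1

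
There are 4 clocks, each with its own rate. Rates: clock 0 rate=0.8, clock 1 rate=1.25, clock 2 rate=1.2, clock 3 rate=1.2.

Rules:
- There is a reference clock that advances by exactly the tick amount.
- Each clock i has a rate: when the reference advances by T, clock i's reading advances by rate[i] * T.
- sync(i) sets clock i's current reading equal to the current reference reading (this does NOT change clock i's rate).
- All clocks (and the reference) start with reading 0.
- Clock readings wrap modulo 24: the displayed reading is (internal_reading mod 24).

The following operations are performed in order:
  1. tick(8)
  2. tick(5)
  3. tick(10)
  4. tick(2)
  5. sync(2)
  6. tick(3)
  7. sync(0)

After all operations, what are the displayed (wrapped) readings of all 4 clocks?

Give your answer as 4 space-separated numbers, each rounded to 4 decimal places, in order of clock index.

Answer: 4.0000 11.0000 4.6000 9.6000

Derivation:
After op 1 tick(8): ref=8.0000 raw=[6.4000 10.0000 9.6000 9.6000]
After op 2 tick(5): ref=13.0000 raw=[10.4000 16.2500 15.6000 15.6000]
After op 3 tick(10): ref=23.0000 raw=[18.4000 28.7500 27.6000 27.6000]
After op 4 tick(2): ref=25.0000 raw=[20.0000 31.2500 30.0000 30.0000]
After op 5 sync(2): ref=25.0000 raw=[20.0000 31.2500 25.0000 30.0000]
After op 6 tick(3): ref=28.0000 raw=[22.4000 35.0000 28.6000 33.6000]
After op 7 sync(0): ref=28.0000 raw=[28.0000 35.0000 28.6000 33.6000]
Wrap final raw readings (mod 24): 28.0000 mod 24 = 4.0000; 35.0000 mod 24 = 11.0000; 28.6000 mod 24 = 4.6000; 33.6000 mod 24 = 9.6000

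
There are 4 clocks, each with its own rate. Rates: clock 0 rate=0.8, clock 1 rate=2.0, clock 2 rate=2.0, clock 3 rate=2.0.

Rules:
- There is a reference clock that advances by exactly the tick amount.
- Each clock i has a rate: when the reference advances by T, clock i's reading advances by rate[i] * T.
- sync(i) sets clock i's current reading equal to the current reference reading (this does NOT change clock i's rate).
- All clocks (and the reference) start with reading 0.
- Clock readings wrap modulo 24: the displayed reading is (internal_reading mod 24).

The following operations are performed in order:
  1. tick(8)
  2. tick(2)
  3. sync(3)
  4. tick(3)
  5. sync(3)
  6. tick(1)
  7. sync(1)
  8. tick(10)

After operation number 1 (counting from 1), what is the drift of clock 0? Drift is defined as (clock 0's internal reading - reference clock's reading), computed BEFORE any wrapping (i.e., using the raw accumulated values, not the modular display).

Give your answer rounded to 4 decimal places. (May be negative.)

Answer: -1.6000

Derivation:
After op 1 tick(8): ref=8.0000 raw=[6.4000 16.0000 16.0000 16.0000]
Drift of clock 0 after op 1: 6.4000 - 8.0000 = -1.6000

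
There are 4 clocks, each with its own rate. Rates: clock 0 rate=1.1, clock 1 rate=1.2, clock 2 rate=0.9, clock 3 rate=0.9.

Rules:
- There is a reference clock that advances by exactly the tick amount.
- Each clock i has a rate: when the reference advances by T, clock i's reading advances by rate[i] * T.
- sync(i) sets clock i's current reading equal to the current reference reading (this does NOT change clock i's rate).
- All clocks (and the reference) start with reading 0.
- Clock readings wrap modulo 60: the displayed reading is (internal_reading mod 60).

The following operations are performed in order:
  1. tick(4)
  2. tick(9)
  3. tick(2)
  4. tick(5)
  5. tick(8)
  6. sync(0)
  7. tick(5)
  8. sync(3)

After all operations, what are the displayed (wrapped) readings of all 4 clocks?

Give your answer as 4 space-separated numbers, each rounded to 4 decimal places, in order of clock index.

Answer: 33.5000 39.6000 29.7000 33.0000

Derivation:
After op 1 tick(4): ref=4.0000 raw=[4.4000 4.8000 3.6000 3.6000]
After op 2 tick(9): ref=13.0000 raw=[14.3000 15.6000 11.7000 11.7000]
After op 3 tick(2): ref=15.0000 raw=[16.5000 18.0000 13.5000 13.5000]
After op 4 tick(5): ref=20.0000 raw=[22.0000 24.0000 18.0000 18.0000]
After op 5 tick(8): ref=28.0000 raw=[30.8000 33.6000 25.2000 25.2000]
After op 6 sync(0): ref=28.0000 raw=[28.0000 33.6000 25.2000 25.2000]
After op 7 tick(5): ref=33.0000 raw=[33.5000 39.6000 29.7000 29.7000]
After op 8 sync(3): ref=33.0000 raw=[33.5000 39.6000 29.7000 33.0000]
Wrap final raw readings (mod 60): 33.5000 mod 60 = 33.5000; 39.6000 mod 60 = 39.6000; 29.7000 mod 60 = 29.7000; 33.0000 mod 60 = 33.0000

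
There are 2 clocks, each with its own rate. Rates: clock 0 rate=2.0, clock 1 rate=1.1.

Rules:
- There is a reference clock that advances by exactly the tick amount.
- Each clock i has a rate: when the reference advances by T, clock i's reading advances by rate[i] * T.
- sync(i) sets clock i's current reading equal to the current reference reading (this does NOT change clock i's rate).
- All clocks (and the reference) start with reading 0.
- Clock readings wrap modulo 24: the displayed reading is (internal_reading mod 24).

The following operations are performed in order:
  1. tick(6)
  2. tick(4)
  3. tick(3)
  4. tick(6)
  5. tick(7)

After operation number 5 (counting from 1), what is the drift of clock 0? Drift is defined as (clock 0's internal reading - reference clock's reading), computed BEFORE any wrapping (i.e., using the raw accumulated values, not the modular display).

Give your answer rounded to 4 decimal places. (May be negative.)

Answer: 26.0000

Derivation:
After op 1 tick(6): ref=6.0000 raw=[12.0000 6.6000]
After op 2 tick(4): ref=10.0000 raw=[20.0000 11.0000]
After op 3 tick(3): ref=13.0000 raw=[26.0000 14.3000]
After op 4 tick(6): ref=19.0000 raw=[38.0000 20.9000]
After op 5 tick(7): ref=26.0000 raw=[52.0000 28.6000]
Drift of clock 0 after op 5: 52.0000 - 26.0000 = 26.0000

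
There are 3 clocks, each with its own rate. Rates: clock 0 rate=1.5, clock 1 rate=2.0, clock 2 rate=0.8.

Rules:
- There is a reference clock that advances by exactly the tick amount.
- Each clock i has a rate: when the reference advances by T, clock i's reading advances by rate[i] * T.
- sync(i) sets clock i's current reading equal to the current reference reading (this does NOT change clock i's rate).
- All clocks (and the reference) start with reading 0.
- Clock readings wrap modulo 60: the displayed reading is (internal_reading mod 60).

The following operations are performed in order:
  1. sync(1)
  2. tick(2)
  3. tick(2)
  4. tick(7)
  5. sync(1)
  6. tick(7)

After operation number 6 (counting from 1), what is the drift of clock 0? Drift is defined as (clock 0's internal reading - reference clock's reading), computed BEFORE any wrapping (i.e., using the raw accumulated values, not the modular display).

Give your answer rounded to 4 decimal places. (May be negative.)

Answer: 9.0000

Derivation:
After op 1 sync(1): ref=0.0000 raw=[0.0000 0.0000 0.0000]
After op 2 tick(2): ref=2.0000 raw=[3.0000 4.0000 1.6000]
After op 3 tick(2): ref=4.0000 raw=[6.0000 8.0000 3.2000]
After op 4 tick(7): ref=11.0000 raw=[16.5000 22.0000 8.8000]
After op 5 sync(1): ref=11.0000 raw=[16.5000 11.0000 8.8000]
After op 6 tick(7): ref=18.0000 raw=[27.0000 25.0000 14.4000]
Drift of clock 0 after op 6: 27.0000 - 18.0000 = 9.0000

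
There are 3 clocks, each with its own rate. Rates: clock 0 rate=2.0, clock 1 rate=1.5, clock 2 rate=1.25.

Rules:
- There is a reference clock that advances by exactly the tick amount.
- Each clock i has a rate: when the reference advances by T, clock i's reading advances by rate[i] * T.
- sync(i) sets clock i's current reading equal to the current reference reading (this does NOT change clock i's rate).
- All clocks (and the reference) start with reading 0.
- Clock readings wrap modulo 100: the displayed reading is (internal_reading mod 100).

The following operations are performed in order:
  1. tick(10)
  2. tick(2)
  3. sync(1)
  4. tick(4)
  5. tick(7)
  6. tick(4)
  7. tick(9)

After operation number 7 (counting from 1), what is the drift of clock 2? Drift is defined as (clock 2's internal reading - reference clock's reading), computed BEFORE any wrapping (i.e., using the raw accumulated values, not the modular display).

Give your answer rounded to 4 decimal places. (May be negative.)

After op 1 tick(10): ref=10.0000 raw=[20.0000 15.0000 12.5000]
After op 2 tick(2): ref=12.0000 raw=[24.0000 18.0000 15.0000]
After op 3 sync(1): ref=12.0000 raw=[24.0000 12.0000 15.0000]
After op 4 tick(4): ref=16.0000 raw=[32.0000 18.0000 20.0000]
After op 5 tick(7): ref=23.0000 raw=[46.0000 28.5000 28.7500]
After op 6 tick(4): ref=27.0000 raw=[54.0000 34.5000 33.7500]
After op 7 tick(9): ref=36.0000 raw=[72.0000 48.0000 45.0000]
Drift of clock 2 after op 7: 45.0000 - 36.0000 = 9.0000

Answer: 9.0000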